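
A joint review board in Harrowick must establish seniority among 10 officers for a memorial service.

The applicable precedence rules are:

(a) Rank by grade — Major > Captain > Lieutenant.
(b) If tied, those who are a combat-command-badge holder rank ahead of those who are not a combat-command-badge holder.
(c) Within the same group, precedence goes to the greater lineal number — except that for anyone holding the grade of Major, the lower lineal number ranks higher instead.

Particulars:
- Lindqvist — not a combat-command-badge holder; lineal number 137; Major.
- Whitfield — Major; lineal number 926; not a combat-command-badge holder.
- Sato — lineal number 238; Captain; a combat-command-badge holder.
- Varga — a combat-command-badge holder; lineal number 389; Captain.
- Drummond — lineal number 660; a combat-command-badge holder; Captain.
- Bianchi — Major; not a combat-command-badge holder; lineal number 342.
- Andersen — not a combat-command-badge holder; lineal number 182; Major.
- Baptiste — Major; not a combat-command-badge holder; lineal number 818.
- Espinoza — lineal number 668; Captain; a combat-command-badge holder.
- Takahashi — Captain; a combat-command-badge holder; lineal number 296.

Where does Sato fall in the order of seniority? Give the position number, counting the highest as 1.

By grade: Lindqvist, Andersen, Bianchi, Baptiste and Whitfield (Major); then Espinoza, Drummond, Varga, Takahashi and Sato (Captain).
Lindqvist, Andersen, Bianchi, Baptiste and Whitfield are each not a combat-command-badge holder, so the next rule applies.
Among Lindqvist, Andersen, Bianchi, Baptiste and Whitfield, by lineal number (lower first) (reversed rule for this group): Lindqvist (137) before Andersen (182) before Bianchi (342) before Baptiste (818) before Whitfield (926).
Espinoza, Drummond, Varga, Takahashi and Sato are each a combat-command-badge holder, so the next rule applies.
Among Espinoza, Drummond, Varga, Takahashi and Sato, by lineal number (higher first): Espinoza (668) before Drummond (660) before Varga (389) before Takahashi (296) before Sato (238).
Order: Lindqvist, Andersen, Bianchi, Baptiste, Whitfield, Espinoza, Drummond, Varga, Takahashi, Sato. So position 10.

10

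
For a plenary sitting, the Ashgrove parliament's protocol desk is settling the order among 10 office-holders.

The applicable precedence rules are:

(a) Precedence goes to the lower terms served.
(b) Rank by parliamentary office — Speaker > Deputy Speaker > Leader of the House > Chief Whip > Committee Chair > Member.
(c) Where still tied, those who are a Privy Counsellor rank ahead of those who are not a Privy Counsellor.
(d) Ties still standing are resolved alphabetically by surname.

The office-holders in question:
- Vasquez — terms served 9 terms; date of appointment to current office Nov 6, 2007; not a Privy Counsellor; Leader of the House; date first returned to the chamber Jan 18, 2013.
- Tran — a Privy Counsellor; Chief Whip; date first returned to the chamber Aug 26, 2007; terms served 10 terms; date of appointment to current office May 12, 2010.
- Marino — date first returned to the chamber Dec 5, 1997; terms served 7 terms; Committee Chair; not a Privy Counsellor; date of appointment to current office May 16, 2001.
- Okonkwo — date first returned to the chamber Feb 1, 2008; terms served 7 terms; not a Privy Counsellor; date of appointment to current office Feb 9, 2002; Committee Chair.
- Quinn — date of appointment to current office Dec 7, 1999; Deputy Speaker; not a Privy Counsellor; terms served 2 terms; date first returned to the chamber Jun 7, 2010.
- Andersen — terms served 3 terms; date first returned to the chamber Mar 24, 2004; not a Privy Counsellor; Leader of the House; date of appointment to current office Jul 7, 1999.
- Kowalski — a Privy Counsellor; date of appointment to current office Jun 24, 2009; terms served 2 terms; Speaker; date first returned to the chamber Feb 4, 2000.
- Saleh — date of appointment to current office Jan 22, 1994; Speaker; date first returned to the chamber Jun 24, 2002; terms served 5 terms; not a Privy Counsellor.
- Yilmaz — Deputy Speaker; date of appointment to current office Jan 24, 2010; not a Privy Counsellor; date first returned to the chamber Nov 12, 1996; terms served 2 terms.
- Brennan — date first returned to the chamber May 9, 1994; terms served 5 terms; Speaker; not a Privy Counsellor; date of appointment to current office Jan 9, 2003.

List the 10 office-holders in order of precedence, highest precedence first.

Kowalski, Quinn, Yilmaz, Andersen, Brennan, Saleh, Marino, Okonkwo, Vasquez, Tran

By terms served (lower first): Kowalski, Quinn and Yilmaz (each 2 terms); then Andersen (3 terms); then Brennan and Saleh (both 5 terms); then Marino and Okonkwo (both 7 terms); then Vasquez (9 terms); then Tran (10 terms).
Among Kowalski, Quinn and Yilmaz, by parliamentary office: Kowalski (Speaker) before Quinn and Yilmaz (Deputy Speaker).
Quinn and Yilmaz are each not a Privy Counsellor, so the next rule applies.
Among Quinn and Yilmaz, alphabetically by surname: Quinn before Yilmaz.
Brennan and Saleh are each Speaker, so the next rule applies.
Brennan and Saleh are each not a Privy Counsellor, so the next rule applies.
Among Brennan and Saleh, alphabetically by surname: Brennan before Saleh.
Marino and Okonkwo are each Committee Chair, so the next rule applies.
Marino and Okonkwo are each not a Privy Counsellor, so the next rule applies.
Among Marino and Okonkwo, alphabetically by surname: Marino before Okonkwo.
Full order: Kowalski, Quinn, Yilmaz, Andersen, Brennan, Saleh, Marino, Okonkwo, Vasquez, Tran.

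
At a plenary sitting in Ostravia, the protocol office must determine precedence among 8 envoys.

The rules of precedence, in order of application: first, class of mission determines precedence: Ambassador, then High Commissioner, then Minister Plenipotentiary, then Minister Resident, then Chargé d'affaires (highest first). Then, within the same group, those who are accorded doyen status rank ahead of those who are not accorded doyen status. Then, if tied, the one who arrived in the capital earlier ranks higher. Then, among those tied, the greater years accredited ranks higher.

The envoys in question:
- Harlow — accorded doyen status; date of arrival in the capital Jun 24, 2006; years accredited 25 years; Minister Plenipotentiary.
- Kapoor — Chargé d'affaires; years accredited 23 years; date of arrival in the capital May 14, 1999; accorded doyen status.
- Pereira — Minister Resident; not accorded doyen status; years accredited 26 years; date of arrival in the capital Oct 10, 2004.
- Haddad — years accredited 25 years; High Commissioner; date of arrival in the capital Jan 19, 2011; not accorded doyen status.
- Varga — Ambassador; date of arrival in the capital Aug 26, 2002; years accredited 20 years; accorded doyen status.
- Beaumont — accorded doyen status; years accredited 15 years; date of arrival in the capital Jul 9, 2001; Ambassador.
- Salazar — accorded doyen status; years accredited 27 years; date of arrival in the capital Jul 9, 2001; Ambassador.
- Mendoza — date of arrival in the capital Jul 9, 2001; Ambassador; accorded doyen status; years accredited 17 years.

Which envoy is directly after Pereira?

Kapoor

By class of mission: Salazar, Mendoza, Beaumont and Varga (Ambassador); then Haddad (High Commissioner); then Harlow (Minister Plenipotentiary); then Pereira (Minister Resident); then Kapoor (Chargé d'affaires).
Salazar, Mendoza, Beaumont and Varga are each accorded doyen status, so the next rule applies.
Among Salazar, Mendoza, Beaumont and Varga, by date of arrival in the capital (earlier first): Salazar, Mendoza and Beaumont (Jul 9, 2001) before Varga (Aug 26, 2002).
Among Salazar, Mendoza and Beaumont, by years accredited (higher first): Salazar (27 years) before Mendoza (17 years) before Beaumont (15 years).
Order: Salazar, Mendoza, Beaumont, Varga, Haddad, Harlow, Pereira, Kapoor.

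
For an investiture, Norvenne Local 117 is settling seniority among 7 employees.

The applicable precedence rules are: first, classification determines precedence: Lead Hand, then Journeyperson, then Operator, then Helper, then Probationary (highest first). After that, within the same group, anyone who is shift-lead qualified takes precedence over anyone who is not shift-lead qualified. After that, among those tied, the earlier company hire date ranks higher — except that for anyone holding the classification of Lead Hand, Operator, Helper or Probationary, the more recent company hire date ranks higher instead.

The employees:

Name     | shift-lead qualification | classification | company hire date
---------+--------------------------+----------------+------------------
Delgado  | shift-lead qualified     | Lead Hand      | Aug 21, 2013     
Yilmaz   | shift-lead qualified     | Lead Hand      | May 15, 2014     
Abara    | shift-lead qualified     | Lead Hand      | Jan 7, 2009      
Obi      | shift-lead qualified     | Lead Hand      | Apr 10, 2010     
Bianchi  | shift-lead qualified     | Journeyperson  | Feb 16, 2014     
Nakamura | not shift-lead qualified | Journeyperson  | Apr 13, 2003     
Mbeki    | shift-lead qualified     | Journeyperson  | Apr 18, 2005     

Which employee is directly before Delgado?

Yilmaz

By classification: Yilmaz, Delgado, Obi and Abara (Lead Hand); then Mbeki, Bianchi and Nakamura (Journeyperson).
Yilmaz, Delgado, Obi and Abara are each shift-lead qualified, so the next rule applies.
Among Yilmaz, Delgado, Obi and Abara, by company hire date (later first) (reversed rule for this group): Yilmaz (May 15, 2014) before Delgado (Aug 21, 2013) before Obi (Apr 10, 2010) before Abara (Jan 7, 2009).
Among Mbeki, Bianchi and Nakamura, shift-lead qualified before not shift-lead qualified: Mbeki and Bianchi (shift-lead qualified) before Nakamura (not shift-lead qualified).
Among Mbeki and Bianchi, by company hire date (earlier first): Mbeki (Apr 18, 2005) before Bianchi (Feb 16, 2014).
Order: Yilmaz, Delgado, Obi, Abara, Mbeki, Bianchi, Nakamura.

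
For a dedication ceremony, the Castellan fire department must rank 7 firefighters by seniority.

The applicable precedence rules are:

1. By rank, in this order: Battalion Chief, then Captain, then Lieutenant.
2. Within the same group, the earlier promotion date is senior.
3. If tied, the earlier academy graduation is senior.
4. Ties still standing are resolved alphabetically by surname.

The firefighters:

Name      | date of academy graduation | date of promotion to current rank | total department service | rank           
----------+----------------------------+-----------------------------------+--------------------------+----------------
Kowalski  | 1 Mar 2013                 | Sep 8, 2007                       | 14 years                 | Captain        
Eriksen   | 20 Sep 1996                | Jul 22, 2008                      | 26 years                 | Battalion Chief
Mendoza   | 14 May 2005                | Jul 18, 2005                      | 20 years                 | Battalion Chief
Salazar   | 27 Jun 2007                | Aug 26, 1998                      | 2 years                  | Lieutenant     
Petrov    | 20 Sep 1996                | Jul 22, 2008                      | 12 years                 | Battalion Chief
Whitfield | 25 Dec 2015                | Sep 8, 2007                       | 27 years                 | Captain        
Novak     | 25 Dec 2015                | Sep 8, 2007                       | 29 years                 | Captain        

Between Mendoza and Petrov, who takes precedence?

Mendoza

By rank: Mendoza, Eriksen and Petrov (Battalion Chief); then Kowalski, Novak and Whitfield (Captain); then Salazar (Lieutenant).
Among Mendoza, Eriksen and Petrov, by date of promotion to current rank (earlier first): Mendoza (Jul 18, 2005) before Eriksen and Petrov (Jul 22, 2008).
Eriksen and Petrov both have date of academy graduation 20 Sep 1996, so the next rule applies.
Among Eriksen and Petrov, alphabetically by surname: Eriksen before Petrov.
Kowalski, Novak and Whitfield all have date of promotion to current rank Sep 8, 2007, so the next rule applies.
Among Kowalski, Novak and Whitfield, by date of academy graduation (earlier first): Kowalski (1 Mar 2013) before Novak and Whitfield (25 Dec 2015).
Among Novak and Whitfield, alphabetically by surname: Novak before Whitfield.
So Mendoza takes precedence.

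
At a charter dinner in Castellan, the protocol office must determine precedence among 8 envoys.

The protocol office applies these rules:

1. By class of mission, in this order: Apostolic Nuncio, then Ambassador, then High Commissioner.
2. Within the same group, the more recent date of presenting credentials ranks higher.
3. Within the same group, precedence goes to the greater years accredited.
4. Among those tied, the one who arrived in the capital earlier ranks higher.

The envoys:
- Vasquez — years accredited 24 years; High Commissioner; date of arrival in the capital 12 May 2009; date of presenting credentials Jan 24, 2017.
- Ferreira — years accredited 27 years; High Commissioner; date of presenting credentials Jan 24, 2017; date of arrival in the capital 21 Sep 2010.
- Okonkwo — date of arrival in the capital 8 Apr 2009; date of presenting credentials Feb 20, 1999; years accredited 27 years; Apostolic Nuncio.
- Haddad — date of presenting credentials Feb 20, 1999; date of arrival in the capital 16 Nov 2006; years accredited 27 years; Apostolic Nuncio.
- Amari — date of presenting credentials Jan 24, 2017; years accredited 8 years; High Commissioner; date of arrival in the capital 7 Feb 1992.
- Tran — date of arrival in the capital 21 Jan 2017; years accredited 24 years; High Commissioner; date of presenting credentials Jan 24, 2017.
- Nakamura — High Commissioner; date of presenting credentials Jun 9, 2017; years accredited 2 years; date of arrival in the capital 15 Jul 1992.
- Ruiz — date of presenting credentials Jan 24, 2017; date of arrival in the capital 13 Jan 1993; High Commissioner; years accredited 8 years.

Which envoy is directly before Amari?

By class of mission: Haddad and Okonkwo (Apostolic Nuncio); then Nakamura, Ferreira, Vasquez, Tran, Amari and Ruiz (High Commissioner).
Haddad and Okonkwo both have date of presenting credentials Feb 20, 1999, so the next rule applies.
Haddad and Okonkwo both have years accredited 27 years, so the next rule applies.
Among Haddad and Okonkwo, by date of arrival in the capital (earlier first): Haddad (16 Nov 2006) before Okonkwo (8 Apr 2009).
Among Nakamura, Ferreira, Vasquez, Tran, Amari and Ruiz, by date of presenting credentials (later first): Nakamura (Jun 9, 2017) before Ferreira, Vasquez, Tran, Amari and Ruiz (Jan 24, 2017).
Among Ferreira, Vasquez, Tran, Amari and Ruiz, by years accredited (higher first): Ferreira (27 years) before Vasquez and Tran (24 years) before Amari and Ruiz (8 years).
Among Vasquez and Tran, by date of arrival in the capital (earlier first): Vasquez (12 May 2009) before Tran (21 Jan 2017).
Among Amari and Ruiz, by date of arrival in the capital (earlier first): Amari (7 Feb 1992) before Ruiz (13 Jan 1993).
Order: Haddad, Okonkwo, Nakamura, Ferreira, Vasquez, Tran, Amari, Ruiz.

Tran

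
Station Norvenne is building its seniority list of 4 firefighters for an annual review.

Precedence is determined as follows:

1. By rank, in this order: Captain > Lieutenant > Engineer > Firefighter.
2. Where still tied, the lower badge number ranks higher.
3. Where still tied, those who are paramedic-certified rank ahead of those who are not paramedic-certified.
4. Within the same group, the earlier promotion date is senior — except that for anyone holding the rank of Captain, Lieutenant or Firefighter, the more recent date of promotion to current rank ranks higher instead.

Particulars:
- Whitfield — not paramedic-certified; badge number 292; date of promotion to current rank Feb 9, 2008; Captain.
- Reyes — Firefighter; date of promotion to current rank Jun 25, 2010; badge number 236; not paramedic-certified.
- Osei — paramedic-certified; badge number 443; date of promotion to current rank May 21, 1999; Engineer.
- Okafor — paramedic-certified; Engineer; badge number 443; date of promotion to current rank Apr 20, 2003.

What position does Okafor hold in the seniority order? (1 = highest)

3

By rank: Whitfield (Captain); then Osei and Okafor (Engineer); then Reyes (Firefighter).
Osei and Okafor both have badge number 443, so the next rule applies.
Osei and Okafor are each paramedic-certified, so the next rule applies.
Among Osei and Okafor, by date of promotion to current rank (earlier first): Osei (May 21, 1999) before Okafor (Apr 20, 2003).
Order: Whitfield, Osei, Okafor, Reyes. So position 3.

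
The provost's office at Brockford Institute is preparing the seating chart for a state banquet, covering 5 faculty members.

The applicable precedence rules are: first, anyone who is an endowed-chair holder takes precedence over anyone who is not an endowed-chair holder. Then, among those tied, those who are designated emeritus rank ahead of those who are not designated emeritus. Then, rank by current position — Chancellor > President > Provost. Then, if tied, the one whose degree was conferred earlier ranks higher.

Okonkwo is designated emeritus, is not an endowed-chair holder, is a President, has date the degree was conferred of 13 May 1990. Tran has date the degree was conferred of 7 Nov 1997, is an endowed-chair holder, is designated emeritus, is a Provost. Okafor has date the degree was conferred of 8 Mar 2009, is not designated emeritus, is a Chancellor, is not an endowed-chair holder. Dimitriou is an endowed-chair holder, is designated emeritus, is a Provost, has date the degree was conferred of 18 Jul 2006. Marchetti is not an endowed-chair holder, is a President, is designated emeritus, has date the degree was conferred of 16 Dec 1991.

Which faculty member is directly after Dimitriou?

Okonkwo

By the first rule: Tran and Dimitriou (both an endowed-chair holder); then Okonkwo, Marchetti and Okafor (each not an endowed-chair holder).
Tran and Dimitriou are each designated emeritus, so the next rule applies.
Tran and Dimitriou are each Provost, so the next rule applies.
Among Tran and Dimitriou, by date the degree was conferred (earlier first): Tran (7 Nov 1997) before Dimitriou (18 Jul 2006).
Among Okonkwo, Marchetti and Okafor, designated emeritus before not designated emeritus: Okonkwo and Marchetti (designated emeritus) before Okafor (not designated emeritus).
Okonkwo and Marchetti are each President, so the next rule applies.
Among Okonkwo and Marchetti, by date the degree was conferred (earlier first): Okonkwo (13 May 1990) before Marchetti (16 Dec 1991).
Order: Tran, Dimitriou, Okonkwo, Marchetti, Okafor.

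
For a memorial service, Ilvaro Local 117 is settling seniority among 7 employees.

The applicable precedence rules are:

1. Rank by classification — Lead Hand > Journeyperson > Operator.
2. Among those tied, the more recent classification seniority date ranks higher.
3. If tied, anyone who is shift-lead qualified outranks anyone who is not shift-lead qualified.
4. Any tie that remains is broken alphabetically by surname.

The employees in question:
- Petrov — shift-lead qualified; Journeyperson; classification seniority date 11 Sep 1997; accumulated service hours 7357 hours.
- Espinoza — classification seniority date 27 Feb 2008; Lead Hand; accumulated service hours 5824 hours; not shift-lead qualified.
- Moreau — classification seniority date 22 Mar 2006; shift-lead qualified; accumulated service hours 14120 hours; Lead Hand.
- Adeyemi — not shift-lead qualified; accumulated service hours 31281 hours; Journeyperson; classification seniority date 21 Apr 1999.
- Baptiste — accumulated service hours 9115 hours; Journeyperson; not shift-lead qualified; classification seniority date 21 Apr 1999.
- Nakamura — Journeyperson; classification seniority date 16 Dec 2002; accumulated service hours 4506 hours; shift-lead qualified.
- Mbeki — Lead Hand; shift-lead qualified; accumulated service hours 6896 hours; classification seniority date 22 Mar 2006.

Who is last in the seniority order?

Petrov

By classification: Espinoza, Mbeki and Moreau (Lead Hand); then Nakamura, Adeyemi, Baptiste and Petrov (Journeyperson).
Among Espinoza, Mbeki and Moreau, by classification seniority date (later first): Espinoza (27 Feb 2008) before Mbeki and Moreau (22 Mar 2006).
Mbeki and Moreau are each shift-lead qualified, so the next rule applies.
Among Mbeki and Moreau, alphabetically by surname: Mbeki before Moreau.
Among Nakamura, Adeyemi, Baptiste and Petrov, by classification seniority date (later first): Nakamura (16 Dec 2002) before Adeyemi and Baptiste (21 Apr 1999) before Petrov (11 Sep 1997).
Adeyemi and Baptiste are each not shift-lead qualified, so the next rule applies.
Among Adeyemi and Baptiste, alphabetically by surname: Adeyemi before Baptiste.
Order: Espinoza, Mbeki, Moreau, Nakamura, Adeyemi, Baptiste, Petrov.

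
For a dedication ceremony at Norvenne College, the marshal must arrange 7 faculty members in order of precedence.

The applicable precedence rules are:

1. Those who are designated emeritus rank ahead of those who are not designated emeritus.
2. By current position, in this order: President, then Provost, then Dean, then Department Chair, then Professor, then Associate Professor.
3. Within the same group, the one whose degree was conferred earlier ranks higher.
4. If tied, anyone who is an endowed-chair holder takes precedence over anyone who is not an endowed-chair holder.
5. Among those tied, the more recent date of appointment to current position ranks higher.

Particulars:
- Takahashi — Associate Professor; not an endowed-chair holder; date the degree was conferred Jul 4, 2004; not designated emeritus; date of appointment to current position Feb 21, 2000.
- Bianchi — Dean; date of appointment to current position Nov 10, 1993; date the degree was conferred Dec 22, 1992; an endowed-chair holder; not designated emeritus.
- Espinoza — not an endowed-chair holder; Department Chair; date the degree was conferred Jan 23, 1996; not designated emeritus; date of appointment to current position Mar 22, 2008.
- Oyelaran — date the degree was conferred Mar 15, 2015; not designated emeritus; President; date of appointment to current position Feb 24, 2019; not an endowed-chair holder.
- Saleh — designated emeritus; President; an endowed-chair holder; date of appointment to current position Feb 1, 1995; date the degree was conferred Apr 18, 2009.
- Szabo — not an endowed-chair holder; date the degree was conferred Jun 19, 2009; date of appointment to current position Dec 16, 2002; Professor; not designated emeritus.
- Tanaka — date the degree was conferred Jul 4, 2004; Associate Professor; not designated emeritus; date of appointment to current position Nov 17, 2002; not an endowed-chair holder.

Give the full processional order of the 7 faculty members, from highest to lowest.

Saleh, Oyelaran, Bianchi, Espinoza, Szabo, Tanaka, Takahashi

By the first rule: Saleh (designated emeritus); then Oyelaran, Bianchi, Espinoza, Szabo, Tanaka and Takahashi (each not designated emeritus).
Among Oyelaran, Bianchi, Espinoza, Szabo, Tanaka and Takahashi, by current position: Oyelaran (President) before Bianchi (Dean) before Espinoza (Department Chair) before Szabo (Professor) before Tanaka and Takahashi (Associate Professor).
Tanaka and Takahashi both have date the degree was conferred Jul 4, 2004, so the next rule applies.
Tanaka and Takahashi are each not an endowed-chair holder, so the next rule applies.
Among Tanaka and Takahashi, by date of appointment to current position (later first): Tanaka (Nov 17, 2002) before Takahashi (Feb 21, 2000).
Full order: Saleh, Oyelaran, Bianchi, Espinoza, Szabo, Tanaka, Takahashi.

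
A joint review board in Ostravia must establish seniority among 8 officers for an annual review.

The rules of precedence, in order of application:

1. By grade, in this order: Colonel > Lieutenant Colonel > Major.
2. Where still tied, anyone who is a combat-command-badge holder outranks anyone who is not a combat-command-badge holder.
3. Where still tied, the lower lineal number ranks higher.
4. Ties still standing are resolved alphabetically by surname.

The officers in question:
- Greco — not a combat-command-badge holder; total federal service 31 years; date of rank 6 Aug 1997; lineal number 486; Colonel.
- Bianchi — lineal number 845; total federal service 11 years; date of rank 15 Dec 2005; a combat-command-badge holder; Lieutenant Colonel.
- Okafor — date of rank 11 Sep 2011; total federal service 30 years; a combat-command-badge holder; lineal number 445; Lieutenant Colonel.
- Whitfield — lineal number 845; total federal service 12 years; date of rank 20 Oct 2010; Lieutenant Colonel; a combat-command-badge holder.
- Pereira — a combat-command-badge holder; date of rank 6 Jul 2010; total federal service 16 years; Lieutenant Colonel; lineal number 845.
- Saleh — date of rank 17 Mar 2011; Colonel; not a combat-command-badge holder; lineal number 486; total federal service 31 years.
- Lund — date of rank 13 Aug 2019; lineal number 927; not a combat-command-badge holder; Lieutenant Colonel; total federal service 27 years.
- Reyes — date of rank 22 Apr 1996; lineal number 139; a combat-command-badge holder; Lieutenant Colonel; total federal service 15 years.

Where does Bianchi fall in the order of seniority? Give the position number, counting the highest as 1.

5

By grade: Greco and Saleh (Colonel); then Reyes, Okafor, Bianchi, Pereira, Whitfield and Lund (Lieutenant Colonel).
Greco and Saleh are each not a combat-command-badge holder, so the next rule applies.
Greco and Saleh both have lineal number 486, so the next rule applies.
Among Greco and Saleh, alphabetically by surname: Greco before Saleh.
Among Reyes, Okafor, Bianchi, Pereira, Whitfield and Lund, a combat-command-badge holder before not a combat-command-badge holder: Reyes, Okafor, Bianchi, Pereira and Whitfield (a combat-command-badge holder) before Lund (not a combat-command-badge holder).
Among Reyes, Okafor, Bianchi, Pereira and Whitfield, by lineal number (lower first): Reyes (139) before Okafor (445) before Bianchi, Pereira and Whitfield (845).
Among Bianchi, Pereira and Whitfield, alphabetically by surname: Bianchi before Pereira before Whitfield.
Order: Greco, Saleh, Reyes, Okafor, Bianchi, Pereira, Whitfield, Lund. So position 5.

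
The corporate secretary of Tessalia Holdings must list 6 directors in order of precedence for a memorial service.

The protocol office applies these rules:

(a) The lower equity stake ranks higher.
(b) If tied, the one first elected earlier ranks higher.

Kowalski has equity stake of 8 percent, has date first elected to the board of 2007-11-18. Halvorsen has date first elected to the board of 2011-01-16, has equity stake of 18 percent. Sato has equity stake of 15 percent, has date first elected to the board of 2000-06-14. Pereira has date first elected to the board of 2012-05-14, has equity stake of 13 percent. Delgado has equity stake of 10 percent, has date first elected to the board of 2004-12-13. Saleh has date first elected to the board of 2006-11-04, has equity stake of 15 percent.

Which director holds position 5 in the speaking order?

Saleh

By equity stake (lower first): Kowalski (8 percent); then Delgado (10 percent); then Pereira (13 percent); then Sato and Saleh (both 15 percent); then Halvorsen (18 percent).
Among Sato and Saleh, by date first elected to the board (earlier first): Sato (2000-06-14) before Saleh (2006-11-04).
Order: Kowalski, Delgado, Pereira, Sato, Saleh, Halvorsen.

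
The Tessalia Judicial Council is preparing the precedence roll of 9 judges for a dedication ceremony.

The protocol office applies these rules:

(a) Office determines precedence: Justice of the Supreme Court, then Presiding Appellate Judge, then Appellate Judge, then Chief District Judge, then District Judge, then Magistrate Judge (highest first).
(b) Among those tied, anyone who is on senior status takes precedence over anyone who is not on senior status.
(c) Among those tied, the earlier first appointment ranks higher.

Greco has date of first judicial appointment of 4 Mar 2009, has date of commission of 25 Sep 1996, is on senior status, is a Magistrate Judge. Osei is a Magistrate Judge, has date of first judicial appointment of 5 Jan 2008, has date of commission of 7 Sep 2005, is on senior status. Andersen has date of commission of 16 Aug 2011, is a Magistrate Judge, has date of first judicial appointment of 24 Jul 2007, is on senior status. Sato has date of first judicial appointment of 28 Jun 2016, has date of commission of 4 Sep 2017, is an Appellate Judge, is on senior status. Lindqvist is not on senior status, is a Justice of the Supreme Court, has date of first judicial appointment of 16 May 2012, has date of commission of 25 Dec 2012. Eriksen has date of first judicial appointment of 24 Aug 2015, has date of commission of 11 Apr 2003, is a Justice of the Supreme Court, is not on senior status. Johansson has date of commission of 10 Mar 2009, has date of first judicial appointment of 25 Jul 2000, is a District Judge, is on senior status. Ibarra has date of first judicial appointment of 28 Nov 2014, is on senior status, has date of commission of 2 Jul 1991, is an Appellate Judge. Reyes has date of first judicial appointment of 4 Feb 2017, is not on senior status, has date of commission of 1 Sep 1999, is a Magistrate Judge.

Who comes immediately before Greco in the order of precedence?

Osei

By office: Lindqvist and Eriksen (Justice of the Supreme Court); then Ibarra and Sato (Appellate Judge); then Johansson (District Judge); then Andersen, Osei, Greco and Reyes (Magistrate Judge).
Lindqvist and Eriksen are each not on senior status, so the next rule applies.
Among Lindqvist and Eriksen, by date of first judicial appointment (earlier first): Lindqvist (16 May 2012) before Eriksen (24 Aug 2015).
Ibarra and Sato are each on senior status, so the next rule applies.
Among Ibarra and Sato, by date of first judicial appointment (earlier first): Ibarra (28 Nov 2014) before Sato (28 Jun 2016).
Among Andersen, Osei, Greco and Reyes, on senior status before not on senior status: Andersen, Osei and Greco (on senior status) before Reyes (not on senior status).
Among Andersen, Osei and Greco, by date of first judicial appointment (earlier first): Andersen (24 Jul 2007) before Osei (5 Jan 2008) before Greco (4 Mar 2009).
Order: Lindqvist, Eriksen, Ibarra, Sato, Johansson, Andersen, Osei, Greco, Reyes.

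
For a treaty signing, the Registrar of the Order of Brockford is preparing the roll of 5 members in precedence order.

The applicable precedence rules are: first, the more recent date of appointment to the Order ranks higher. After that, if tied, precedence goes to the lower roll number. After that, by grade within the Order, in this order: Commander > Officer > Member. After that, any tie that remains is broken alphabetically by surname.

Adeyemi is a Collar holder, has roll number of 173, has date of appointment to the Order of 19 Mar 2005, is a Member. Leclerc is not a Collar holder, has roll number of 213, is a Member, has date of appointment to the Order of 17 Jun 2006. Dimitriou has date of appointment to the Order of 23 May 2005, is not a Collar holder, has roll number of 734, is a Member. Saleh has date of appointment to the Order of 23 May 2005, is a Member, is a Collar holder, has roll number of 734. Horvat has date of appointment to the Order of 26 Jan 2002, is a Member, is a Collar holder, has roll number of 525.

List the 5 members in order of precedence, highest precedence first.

By date of appointment to the Order (later first): Leclerc (17 Jun 2006); then Dimitriou and Saleh (both 23 May 2005); then Adeyemi (19 Mar 2005); then Horvat (26 Jan 2002).
Dimitriou and Saleh both have roll number 734, so the next rule applies.
Dimitriou and Saleh are each Member, so the next rule applies.
Among Dimitriou and Saleh, alphabetically by surname: Dimitriou before Saleh.
Full order: Leclerc, Dimitriou, Saleh, Adeyemi, Horvat.

Leclerc, Dimitriou, Saleh, Adeyemi, Horvat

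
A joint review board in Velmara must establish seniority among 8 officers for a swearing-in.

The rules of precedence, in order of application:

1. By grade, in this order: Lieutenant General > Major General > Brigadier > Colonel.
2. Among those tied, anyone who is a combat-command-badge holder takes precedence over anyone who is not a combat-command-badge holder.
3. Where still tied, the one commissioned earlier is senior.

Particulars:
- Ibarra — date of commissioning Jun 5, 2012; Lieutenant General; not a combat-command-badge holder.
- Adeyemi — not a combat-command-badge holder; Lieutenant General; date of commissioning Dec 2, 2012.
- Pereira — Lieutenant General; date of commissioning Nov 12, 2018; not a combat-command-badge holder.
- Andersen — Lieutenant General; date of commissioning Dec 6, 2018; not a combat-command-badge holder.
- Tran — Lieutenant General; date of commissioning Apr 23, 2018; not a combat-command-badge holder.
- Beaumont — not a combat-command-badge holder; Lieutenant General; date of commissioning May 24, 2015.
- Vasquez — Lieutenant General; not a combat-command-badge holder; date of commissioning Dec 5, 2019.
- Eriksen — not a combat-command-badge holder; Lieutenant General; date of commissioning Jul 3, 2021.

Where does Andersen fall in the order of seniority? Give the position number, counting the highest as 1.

6

By grade: Ibarra, Adeyemi, Beaumont, Tran, Pereira, Andersen, Vasquez and Eriksen (Lieutenant General).
Ibarra, Adeyemi, Beaumont, Tran, Pereira, Andersen, Vasquez and Eriksen are each not a combat-command-badge holder, so the next rule applies.
Among Ibarra, Adeyemi, Beaumont, Tran, Pereira, Andersen, Vasquez and Eriksen, by date of commissioning (earlier first): Ibarra (Jun 5, 2012) before Adeyemi (Dec 2, 2012) before Beaumont (May 24, 2015) before Tran (Apr 23, 2018) before Pereira (Nov 12, 2018) before Andersen (Dec 6, 2018) before Vasquez (Dec 5, 2019) before Eriksen (Jul 3, 2021).
Order: Ibarra, Adeyemi, Beaumont, Tran, Pereira, Andersen, Vasquez, Eriksen. So position 6.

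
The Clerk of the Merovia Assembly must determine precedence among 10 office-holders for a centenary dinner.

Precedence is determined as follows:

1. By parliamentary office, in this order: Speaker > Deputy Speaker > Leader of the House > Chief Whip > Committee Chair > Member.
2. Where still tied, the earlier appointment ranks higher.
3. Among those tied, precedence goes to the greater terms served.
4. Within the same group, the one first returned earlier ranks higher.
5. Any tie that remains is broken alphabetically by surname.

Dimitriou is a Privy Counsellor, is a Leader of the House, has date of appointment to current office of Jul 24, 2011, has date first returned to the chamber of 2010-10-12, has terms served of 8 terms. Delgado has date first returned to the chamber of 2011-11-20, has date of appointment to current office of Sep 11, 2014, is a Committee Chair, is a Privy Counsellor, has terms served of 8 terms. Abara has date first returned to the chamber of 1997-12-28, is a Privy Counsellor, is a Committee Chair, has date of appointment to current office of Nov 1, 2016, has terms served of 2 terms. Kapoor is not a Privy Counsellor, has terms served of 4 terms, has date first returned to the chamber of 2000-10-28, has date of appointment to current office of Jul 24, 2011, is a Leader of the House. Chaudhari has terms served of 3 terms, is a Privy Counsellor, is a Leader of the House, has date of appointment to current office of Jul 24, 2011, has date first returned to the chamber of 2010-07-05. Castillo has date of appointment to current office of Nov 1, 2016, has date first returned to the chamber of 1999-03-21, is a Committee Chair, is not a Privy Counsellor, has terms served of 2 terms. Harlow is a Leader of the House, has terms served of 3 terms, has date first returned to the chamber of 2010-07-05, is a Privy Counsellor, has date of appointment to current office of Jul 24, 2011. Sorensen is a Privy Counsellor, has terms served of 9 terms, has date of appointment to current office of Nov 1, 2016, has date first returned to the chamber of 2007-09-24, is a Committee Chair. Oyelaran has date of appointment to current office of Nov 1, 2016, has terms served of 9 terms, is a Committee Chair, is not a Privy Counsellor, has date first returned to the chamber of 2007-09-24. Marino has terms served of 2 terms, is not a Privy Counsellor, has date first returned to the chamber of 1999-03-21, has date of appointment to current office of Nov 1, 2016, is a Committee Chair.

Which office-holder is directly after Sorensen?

Abara

By parliamentary office: Dimitriou, Kapoor, Chaudhari and Harlow (Leader of the House); then Delgado, Oyelaran, Sorensen, Abara, Castillo and Marino (Committee Chair).
Dimitriou, Kapoor, Chaudhari and Harlow all have date of appointment to current office Jul 24, 2011, so the next rule applies.
Among Dimitriou, Kapoor, Chaudhari and Harlow, by terms served (higher first): Dimitriou (8 terms) before Kapoor (4 terms) before Chaudhari and Harlow (3 terms).
Chaudhari and Harlow both have date first returned to the chamber 2010-07-05, so the next rule applies.
Among Chaudhari and Harlow, alphabetically by surname: Chaudhari before Harlow.
Among Delgado, Oyelaran, Sorensen, Abara, Castillo and Marino, by date of appointment to current office (earlier first): Delgado (Sep 11, 2014) before Oyelaran, Sorensen, Abara, Castillo and Marino (Nov 1, 2016).
Among Oyelaran, Sorensen, Abara, Castillo and Marino, by terms served (higher first): Oyelaran and Sorensen (9 terms) before Abara, Castillo and Marino (2 terms).
Oyelaran and Sorensen both have date first returned to the chamber 2007-09-24, so the next rule applies.
Among Oyelaran and Sorensen, alphabetically by surname: Oyelaran before Sorensen.
Among Abara, Castillo and Marino, by date first returned to the chamber (earlier first): Abara (1997-12-28) before Castillo and Marino (1999-03-21).
Among Castillo and Marino, alphabetically by surname: Castillo before Marino.
Order: Dimitriou, Kapoor, Chaudhari, Harlow, Delgado, Oyelaran, Sorensen, Abara, Castillo, Marino.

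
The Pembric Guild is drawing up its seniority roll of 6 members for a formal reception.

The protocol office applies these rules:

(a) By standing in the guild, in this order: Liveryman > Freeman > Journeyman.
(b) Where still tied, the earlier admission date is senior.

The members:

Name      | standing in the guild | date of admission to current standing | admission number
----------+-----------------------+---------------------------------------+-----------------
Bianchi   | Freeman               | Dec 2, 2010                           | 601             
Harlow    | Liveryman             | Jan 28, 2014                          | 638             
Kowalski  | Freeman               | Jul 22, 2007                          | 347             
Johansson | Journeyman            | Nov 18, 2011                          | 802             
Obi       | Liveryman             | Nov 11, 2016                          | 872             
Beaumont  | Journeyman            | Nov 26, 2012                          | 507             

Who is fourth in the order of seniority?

By standing in the guild: Harlow and Obi (Liveryman); then Kowalski and Bianchi (Freeman); then Johansson and Beaumont (Journeyman).
Among Harlow and Obi, by date of admission to current standing (earlier first): Harlow (Jan 28, 2014) before Obi (Nov 11, 2016).
Among Kowalski and Bianchi, by date of admission to current standing (earlier first): Kowalski (Jul 22, 2007) before Bianchi (Dec 2, 2010).
Among Johansson and Beaumont, by date of admission to current standing (earlier first): Johansson (Nov 18, 2011) before Beaumont (Nov 26, 2012).
Order: Harlow, Obi, Kowalski, Bianchi, Johansson, Beaumont.

Bianchi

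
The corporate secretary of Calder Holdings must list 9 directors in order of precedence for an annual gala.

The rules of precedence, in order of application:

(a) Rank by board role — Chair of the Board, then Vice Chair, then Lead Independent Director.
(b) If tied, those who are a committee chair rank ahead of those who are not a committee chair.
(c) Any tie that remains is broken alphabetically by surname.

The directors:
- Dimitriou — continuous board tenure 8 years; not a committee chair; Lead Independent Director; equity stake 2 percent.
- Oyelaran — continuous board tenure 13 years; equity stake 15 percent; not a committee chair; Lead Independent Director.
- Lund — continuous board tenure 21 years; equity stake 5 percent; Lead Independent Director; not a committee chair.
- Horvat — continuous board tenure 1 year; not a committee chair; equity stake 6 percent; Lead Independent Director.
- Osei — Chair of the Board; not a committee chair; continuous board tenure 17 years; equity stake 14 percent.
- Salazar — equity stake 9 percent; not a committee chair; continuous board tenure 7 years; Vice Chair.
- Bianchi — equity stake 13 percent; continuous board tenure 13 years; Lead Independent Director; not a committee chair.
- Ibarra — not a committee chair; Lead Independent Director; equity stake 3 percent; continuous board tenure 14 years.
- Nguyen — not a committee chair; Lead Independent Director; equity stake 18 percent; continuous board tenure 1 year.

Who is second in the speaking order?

Salazar

By board role: Osei (Chair of the Board); then Salazar (Vice Chair); then Bianchi, Dimitriou, Horvat, Ibarra, Lund, Nguyen and Oyelaran (Lead Independent Director).
Bianchi, Dimitriou, Horvat, Ibarra, Lund, Nguyen and Oyelaran are each not a committee chair, so the next rule applies.
Among Bianchi, Dimitriou, Horvat, Ibarra, Lund, Nguyen and Oyelaran, alphabetically by surname: Bianchi before Dimitriou before Horvat before Ibarra before Lund before Nguyen before Oyelaran.
Order: Osei, Salazar, Bianchi, Dimitriou, Horvat, Ibarra, Lund, Nguyen, Oyelaran.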